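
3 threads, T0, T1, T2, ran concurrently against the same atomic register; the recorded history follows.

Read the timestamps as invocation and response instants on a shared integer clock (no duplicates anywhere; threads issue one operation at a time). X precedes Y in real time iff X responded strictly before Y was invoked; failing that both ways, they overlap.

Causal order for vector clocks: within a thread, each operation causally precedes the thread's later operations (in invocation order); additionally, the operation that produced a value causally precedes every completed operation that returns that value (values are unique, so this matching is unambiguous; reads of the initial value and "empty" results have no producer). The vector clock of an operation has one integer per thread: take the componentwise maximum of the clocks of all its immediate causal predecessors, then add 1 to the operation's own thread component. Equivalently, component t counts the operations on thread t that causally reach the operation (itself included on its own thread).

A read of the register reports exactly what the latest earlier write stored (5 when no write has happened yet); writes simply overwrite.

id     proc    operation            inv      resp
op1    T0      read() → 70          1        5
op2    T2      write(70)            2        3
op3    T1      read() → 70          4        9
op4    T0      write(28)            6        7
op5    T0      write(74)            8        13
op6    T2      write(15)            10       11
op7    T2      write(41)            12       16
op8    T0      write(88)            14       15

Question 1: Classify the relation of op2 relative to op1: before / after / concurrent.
op2 spans [2,3], op1 spans [1,5]
the intervals overlap in both directions

concurrent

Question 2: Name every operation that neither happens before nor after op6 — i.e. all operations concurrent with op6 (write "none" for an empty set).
overlap test against op6 [10,11]: concurrent iff the interval meets 10..11
op1 [1,5]: before
op2 [2,3]: before
op3 [4,9]: before
op4 [6,7]: before
op5 [8,13]: concurrent
op7 [12,16]: after
op8 [14,15]: after

op5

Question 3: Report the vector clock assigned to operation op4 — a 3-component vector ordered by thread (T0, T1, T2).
op2, invoked 2, has no incoming edges; only T2's bump applies → (0, 0, 1)
op6 (invocation 10): componentwise max over VC(op2)=(0, 0, 1), +1 at T2, giving (0, 0, 2)
op3 (invocation 4): componentwise max over VC(op2)=(0, 0, 1), +1 at T1, giving (0, 1, 1)
op1 (invocation 1): componentwise max over VC(op2)=(0, 0, 1), +1 at T0, giving (1, 0, 1)
op7 (invocation 12): componentwise max over VC(op6)=(0, 0, 2), +1 at T2, giving (0, 0, 3)
op4 (invocation 6): componentwise max over VC(op1)=(1, 0, 1), +1 at T0, giving (2, 0, 1)
op5 (invocation 8): componentwise max over VC(op4)=(2, 0, 1), +1 at T0, giving (3, 0, 1)
op8 (invocation 14): componentwise max over VC(op5)=(3, 0, 1), +1 at T0, giving (4, 0, 1)
target: VC(op4) = (2, 0, 1)

(2, 0, 1)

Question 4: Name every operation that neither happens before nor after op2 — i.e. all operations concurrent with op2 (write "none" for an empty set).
op2 spans [2,3]; an op avoiding the whole window 2..3 is ordered, any other is concurrent
op1 [1,5]: concurrent
op3 [4,9]: after
op4 [6,7]: after
op5 [8,13]: after
op6 [10,11]: after
op7 [12,16]: after
op8 [14,15]: after

op1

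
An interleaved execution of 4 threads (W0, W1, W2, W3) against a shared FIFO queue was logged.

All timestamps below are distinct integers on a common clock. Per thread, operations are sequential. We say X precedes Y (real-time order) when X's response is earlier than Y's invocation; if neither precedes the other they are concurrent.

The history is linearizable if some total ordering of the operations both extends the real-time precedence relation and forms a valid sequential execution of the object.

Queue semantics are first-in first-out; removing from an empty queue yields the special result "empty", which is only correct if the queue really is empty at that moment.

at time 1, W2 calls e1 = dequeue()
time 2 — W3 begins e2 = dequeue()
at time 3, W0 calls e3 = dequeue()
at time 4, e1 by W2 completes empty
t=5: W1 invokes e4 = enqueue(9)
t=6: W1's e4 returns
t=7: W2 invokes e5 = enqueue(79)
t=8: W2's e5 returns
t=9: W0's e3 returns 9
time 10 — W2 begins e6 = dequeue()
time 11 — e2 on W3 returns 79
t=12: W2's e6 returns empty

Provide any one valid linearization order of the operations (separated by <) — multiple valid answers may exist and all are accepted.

e1 < e4 < e3 < e5 < e2 < e6

1. e1 dequeue() → empty, leaving queue <>
2. e4 enqueue(9), leaving queue <9>
3. e3 dequeue() → 9, leaving queue <>
4. e5 enqueue(79), leaving queue <79>
5. e2 dequeue() → 79, leaving queue <>
6. e6 dequeue() → empty, leaving queue <>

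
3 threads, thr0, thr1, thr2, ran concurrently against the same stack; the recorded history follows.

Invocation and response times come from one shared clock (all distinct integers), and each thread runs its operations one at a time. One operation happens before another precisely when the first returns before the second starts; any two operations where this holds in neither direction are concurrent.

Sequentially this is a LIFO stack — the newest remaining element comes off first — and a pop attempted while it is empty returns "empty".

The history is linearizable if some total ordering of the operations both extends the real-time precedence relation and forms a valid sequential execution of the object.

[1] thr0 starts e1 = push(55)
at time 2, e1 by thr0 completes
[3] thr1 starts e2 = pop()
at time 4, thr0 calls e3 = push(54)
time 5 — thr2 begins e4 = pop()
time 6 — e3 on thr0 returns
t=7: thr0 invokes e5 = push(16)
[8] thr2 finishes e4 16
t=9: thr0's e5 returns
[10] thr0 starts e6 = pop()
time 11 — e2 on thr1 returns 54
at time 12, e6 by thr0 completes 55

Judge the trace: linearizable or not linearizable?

linearizable

one valid linearization: e1, e3, e2, e5, e4, e6
after step 1 (e1 push(55)): stack <55>
after step 2 (e3 push(54)): stack <55,54>
after step 3 (e2 pop() → 54): stack <55>
after step 4 (e5 push(16)): stack <55,16>
after step 5 (e4 pop() → 16): stack <55>
after step 6 (e6 pop() → 55): stack <>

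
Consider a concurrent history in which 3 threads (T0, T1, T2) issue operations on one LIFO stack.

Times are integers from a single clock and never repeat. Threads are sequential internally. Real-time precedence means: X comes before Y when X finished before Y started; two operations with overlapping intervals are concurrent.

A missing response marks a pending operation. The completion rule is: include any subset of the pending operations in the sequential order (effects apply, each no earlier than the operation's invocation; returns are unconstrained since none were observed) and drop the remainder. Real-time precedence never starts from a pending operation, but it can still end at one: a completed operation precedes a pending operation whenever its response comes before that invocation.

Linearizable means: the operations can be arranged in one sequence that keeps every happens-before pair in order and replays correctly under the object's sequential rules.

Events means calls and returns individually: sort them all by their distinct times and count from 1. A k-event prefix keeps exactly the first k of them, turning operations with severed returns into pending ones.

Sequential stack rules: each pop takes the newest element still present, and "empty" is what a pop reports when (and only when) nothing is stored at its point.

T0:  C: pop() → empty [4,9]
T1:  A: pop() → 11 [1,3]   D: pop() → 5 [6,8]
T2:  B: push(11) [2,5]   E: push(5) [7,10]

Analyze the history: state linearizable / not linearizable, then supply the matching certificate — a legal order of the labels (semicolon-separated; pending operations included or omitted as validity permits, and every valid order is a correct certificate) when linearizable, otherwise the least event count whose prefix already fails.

linearizable — witness: B; A; C; E; D

step 1: B push(11) — stack <11>
step 2: A pop() → 11 — stack <>
step 3: C pop() → empty — stack <>
step 4: E push(5) — stack <5>
step 5: D pop() → 5 — stack <>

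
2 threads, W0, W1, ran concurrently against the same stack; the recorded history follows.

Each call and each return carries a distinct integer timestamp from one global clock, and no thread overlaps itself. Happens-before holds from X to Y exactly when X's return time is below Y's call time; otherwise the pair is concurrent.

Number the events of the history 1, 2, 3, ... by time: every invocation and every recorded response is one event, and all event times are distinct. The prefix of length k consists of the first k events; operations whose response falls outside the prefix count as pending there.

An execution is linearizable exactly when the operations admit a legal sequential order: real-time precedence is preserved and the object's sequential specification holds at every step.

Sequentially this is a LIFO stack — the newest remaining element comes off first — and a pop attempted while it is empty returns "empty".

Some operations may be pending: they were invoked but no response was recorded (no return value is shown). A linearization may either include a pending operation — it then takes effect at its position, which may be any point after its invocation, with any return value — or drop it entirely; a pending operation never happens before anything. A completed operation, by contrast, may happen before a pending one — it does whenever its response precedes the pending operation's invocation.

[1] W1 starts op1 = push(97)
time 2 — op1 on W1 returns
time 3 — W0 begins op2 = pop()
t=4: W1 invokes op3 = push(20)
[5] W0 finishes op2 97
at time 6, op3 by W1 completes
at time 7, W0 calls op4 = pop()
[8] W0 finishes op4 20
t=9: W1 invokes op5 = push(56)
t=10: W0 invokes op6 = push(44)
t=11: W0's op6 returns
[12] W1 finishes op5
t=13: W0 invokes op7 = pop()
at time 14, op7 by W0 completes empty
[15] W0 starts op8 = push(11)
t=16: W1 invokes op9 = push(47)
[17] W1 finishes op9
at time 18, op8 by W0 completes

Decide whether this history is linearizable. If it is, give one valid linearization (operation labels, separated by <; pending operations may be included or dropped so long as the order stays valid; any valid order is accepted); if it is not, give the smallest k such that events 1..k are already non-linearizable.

the violation lands at event 14, op7's response at time 14: events 1..13 linearize, events 1..14 do not
7 completed operations, 4 real-time-consistent orders — every stack replay fails
for example op1, op2, op3, op4, op5, op6, op7 fails at step 7: op7 pop() → empty is not legal there
for example op1, op2, op3, op4, op6, op5, op7 fails at step 7: op7 pop() → empty is not legal there

not linearizable — minimal violating prefix: 14 events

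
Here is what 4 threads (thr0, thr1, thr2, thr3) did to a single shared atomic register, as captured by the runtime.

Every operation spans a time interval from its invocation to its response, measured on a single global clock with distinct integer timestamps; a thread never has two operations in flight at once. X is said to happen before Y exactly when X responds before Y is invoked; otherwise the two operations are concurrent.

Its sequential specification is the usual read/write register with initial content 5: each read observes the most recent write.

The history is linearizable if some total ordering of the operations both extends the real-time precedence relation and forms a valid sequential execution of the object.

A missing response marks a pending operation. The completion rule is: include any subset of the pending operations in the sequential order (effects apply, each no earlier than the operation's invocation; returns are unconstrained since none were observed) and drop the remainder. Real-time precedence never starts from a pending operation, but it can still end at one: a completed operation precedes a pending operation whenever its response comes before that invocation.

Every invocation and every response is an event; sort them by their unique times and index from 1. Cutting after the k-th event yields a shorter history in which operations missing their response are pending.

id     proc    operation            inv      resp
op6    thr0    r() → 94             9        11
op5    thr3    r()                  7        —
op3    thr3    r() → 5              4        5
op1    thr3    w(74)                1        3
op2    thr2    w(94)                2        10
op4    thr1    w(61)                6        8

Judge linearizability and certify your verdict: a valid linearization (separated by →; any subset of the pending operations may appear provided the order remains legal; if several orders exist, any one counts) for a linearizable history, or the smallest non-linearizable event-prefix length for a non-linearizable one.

not linearizable — minimal violating prefix: 5 events

the violation lands at event 5, op3's response at time 5: events 1..4 linearize, events 1..5 do not
exactly one order of the 2 completed ops respects real time; the atomic register replay fails
no completion choice of the 1 pending operation (op2) rescues it — every subset was tried
take op1, op3 (pending dropped): step 2 already fails, because op3 r() → 5 cannot occur there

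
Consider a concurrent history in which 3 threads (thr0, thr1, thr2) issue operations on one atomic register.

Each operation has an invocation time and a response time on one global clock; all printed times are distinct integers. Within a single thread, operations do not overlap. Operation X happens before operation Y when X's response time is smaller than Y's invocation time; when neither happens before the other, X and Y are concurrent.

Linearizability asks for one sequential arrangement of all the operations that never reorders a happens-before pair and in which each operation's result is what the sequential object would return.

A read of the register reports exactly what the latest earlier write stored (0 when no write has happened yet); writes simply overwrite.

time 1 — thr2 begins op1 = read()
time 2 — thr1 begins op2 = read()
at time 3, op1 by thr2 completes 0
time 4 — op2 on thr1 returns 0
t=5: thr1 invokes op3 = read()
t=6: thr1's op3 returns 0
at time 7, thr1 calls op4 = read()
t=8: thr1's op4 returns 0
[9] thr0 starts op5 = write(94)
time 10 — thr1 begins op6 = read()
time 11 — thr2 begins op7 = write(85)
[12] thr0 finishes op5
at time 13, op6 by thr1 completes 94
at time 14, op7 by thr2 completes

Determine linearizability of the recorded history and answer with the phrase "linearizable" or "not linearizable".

one valid linearization: op1, op2, op3, op4, op5, op6, op7
1. op1 read() → 0, leaving value 0
2. op2 read() → 0, leaving value 0
3. op3 read() → 0, leaving value 0
4. op4 read() → 0, leaving value 0
5. op5 write(94), leaving value 94
6. op6 read() → 94, leaving value 94
7. op7 write(85), leaving value 85

linearizable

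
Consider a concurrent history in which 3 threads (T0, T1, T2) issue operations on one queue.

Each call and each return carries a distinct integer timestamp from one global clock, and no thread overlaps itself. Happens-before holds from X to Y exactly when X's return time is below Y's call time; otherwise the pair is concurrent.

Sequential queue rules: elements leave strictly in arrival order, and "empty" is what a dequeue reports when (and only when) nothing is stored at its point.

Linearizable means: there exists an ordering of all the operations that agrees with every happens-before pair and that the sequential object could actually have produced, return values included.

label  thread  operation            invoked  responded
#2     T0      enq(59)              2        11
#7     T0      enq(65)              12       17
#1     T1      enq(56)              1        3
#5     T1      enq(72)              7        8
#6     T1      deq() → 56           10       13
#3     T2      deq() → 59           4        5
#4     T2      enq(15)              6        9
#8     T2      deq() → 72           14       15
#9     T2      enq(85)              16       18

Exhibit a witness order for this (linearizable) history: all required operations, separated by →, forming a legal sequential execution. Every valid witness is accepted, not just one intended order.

1. #2 enq(59), leaving queue <59>
2. #1 enq(56), leaving queue <59,56>
3. #3 deq() → 59, leaving queue <56>
4. #5 enq(72), leaving queue <56,72>
5. #4 enq(15), leaving queue <56,72,15>
6. #6 deq() → 56, leaving queue <72,15>
7. #7 enq(65), leaving queue <72,15,65>
8. #8 deq() → 72, leaving queue <15,65>
9. #9 enq(85), leaving queue <15,65,85>

#2 → #1 → #3 → #5 → #4 → #6 → #7 → #8 → #9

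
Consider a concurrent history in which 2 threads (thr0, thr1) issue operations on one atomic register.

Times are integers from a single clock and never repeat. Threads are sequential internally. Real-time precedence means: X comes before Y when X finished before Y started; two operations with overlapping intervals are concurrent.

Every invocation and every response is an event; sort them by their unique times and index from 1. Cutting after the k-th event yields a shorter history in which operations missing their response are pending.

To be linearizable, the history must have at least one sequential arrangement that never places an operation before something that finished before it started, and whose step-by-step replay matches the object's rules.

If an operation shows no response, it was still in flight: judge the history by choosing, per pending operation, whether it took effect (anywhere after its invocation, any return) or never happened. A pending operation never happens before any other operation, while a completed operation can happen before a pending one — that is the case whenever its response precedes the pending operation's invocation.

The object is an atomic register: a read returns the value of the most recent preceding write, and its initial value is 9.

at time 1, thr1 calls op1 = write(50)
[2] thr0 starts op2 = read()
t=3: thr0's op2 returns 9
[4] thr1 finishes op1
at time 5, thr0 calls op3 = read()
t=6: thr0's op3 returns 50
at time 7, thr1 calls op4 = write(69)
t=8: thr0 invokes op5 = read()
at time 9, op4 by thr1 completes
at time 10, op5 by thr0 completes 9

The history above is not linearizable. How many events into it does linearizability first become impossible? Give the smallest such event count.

a valid linearization of events 1..9 exists, for instance op2, op1, op3, op4:
1. op2 read() → 9, leaving value 9
2. op1 write(50), leaving value 50
3. op3 read() → 50, leaving value 50
4. op4 write(69), leaving value 69
with event 10 included (op5 responding at time 10), all real-time-consistent orders fail
for example op1, op2, op3, op4, op5 fails at step 2: op2 read() → 9 is not legal there
for example op1, op2, op3, op5, op4 fails at step 2: op2 read() → 9 is not legal there

10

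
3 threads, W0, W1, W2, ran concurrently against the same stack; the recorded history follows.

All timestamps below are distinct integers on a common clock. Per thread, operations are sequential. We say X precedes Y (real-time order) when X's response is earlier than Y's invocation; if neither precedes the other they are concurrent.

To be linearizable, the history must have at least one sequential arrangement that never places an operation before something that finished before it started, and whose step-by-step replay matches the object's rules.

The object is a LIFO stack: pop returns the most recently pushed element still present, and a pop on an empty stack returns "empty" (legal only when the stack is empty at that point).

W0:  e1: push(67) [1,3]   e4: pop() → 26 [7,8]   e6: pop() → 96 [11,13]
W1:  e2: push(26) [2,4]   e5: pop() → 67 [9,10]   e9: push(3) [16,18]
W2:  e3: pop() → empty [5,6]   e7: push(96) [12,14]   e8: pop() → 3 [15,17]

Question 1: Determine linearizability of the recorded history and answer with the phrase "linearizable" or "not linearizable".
events 1..5 are fine; event 6 — the response of e3 at time 6 — makes the prefix non-linearizable
no legal order exists: 2 real-time-consistent candidates over 3 completed stack operations, all rejected
one such order, e1, e2, e3, breaks at step 3 where e3 pop() → empty is illegal
one such order, e2, e1, e3, breaks at step 3 where e3 pop() → empty is illegal

not linearizable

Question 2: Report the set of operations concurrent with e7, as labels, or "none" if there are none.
Answer: e6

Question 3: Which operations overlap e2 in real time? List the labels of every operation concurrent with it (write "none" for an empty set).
Answer: e1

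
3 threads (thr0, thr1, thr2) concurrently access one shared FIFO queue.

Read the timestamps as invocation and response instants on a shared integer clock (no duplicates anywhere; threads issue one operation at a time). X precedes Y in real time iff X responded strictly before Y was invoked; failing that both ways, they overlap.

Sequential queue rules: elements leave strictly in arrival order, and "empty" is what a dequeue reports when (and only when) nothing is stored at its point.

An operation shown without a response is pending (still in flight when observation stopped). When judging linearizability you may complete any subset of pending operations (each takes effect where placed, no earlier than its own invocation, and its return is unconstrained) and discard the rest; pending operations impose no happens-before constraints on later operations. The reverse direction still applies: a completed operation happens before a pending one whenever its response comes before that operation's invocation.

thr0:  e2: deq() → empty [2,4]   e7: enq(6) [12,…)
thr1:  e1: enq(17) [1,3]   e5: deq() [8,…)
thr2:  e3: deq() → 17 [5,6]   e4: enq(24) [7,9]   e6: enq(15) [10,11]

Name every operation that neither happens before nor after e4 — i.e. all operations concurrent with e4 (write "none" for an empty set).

e4 spans [7,9]; an op avoiding the whole window 7..9 is ordered, any other is concurrent
e1 [1,3]: before
e2 [2,4]: before
e3 [5,6]: before
e5 [8,…): concurrent
e6 [10,11]: after
e7 [12,…): after

e5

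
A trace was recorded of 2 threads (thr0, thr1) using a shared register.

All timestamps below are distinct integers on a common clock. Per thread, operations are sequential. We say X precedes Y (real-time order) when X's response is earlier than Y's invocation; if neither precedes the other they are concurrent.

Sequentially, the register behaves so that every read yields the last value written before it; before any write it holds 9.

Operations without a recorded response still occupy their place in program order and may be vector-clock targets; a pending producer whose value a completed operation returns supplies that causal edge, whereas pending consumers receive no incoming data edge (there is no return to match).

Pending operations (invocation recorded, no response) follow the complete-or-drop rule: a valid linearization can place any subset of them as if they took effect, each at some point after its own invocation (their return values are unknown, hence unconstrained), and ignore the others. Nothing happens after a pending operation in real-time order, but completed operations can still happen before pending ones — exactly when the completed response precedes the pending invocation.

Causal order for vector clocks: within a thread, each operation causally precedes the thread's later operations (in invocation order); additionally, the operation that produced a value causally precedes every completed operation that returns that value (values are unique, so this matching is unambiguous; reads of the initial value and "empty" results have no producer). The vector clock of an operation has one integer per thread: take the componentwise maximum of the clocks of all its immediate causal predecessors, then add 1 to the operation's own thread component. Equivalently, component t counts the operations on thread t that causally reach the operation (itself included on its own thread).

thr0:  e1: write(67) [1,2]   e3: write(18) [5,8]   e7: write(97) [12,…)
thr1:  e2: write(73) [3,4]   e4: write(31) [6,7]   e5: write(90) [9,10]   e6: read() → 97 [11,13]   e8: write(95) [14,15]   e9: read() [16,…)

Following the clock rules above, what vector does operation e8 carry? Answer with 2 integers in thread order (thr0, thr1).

(3, 5)

invoked at 3, e2 has no predecessors; its own thr1 bump gives (0, 1)
invoked at 1, e1 has no predecessors; its own thr0 bump gives (1, 0)
invoked at 6, e4 merges VC(e2)=(0, 1) and bumps thr1's slot → (0, 2)
invoked at 5, e3 merges VC(e1)=(1, 0) and bumps thr0's slot → (2, 0)
invoked at 9, e5 merges VC(e4)=(0, 2) and bumps thr1's slot → (0, 3)
invoked at 12, e7 merges VC(e3)=(2, 0) and bumps thr0's slot → (3, 0)
invoked at 11, e6 merges VC(e5)=(0, 3), VC(e7)=(3, 0) and bumps thr1's slot → (3, 4)
invoked at 14, e8 merges VC(e6)=(3, 4) and bumps thr1's slot → (3, 5)
invoked at 16, e9 merges VC(e8)=(3, 5) and bumps thr1's slot → (3, 6)
target: VC(e8) = (3, 5)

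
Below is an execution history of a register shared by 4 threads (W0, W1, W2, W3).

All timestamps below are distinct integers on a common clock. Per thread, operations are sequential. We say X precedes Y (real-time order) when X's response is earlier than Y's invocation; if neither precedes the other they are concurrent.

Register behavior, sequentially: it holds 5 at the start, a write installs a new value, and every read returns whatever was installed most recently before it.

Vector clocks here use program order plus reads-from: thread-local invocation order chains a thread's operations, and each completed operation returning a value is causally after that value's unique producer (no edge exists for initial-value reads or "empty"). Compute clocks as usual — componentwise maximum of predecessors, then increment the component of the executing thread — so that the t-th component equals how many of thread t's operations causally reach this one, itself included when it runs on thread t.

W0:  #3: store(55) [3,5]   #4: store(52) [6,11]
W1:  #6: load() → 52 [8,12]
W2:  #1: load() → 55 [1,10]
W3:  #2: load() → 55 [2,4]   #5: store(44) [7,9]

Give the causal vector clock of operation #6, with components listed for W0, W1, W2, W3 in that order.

(2, 1, 0, 0)

#3, invoked 3, has no incoming edges; only W0's bump applies → (1, 0, 0, 0)
from VC(#3)=(1, 0, 0, 0), #2 (invoked 2) maxes components and bumps W3 → (1, 0, 0, 1)
from VC(#3)=(1, 0, 0, 0), #1 (invoked 1) maxes components and bumps W2 → (1, 0, 1, 0)
from VC(#3)=(1, 0, 0, 0), #4 (invoked 6) maxes components and bumps W0 → (2, 0, 0, 0)
from VC(#2)=(1, 0, 0, 1), #5 (invoked 7) maxes components and bumps W3 → (1, 0, 0, 2)
from VC(#4)=(2, 0, 0, 0), #6 (invoked 8) maxes components and bumps W1 → (2, 1, 0, 0)
target: VC(#6) = (2, 1, 0, 0)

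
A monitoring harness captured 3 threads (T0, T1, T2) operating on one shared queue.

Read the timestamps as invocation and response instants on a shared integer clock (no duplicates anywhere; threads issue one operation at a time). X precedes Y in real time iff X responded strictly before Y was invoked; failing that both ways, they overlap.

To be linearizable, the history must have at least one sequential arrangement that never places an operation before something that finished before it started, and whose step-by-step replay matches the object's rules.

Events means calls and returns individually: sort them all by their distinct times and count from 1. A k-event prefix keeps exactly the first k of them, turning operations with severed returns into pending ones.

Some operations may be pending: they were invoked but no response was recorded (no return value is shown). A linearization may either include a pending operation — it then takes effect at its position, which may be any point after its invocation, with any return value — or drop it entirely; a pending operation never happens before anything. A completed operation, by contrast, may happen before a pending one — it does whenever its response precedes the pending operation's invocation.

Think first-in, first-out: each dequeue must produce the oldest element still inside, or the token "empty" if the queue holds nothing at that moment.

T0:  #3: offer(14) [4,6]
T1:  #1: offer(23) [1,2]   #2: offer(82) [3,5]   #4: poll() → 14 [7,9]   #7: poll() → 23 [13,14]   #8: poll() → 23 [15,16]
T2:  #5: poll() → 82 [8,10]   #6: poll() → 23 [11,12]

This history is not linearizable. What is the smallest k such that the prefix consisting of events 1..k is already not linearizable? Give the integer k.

10

one valid order for events 1..9 is #1, #3, #2, #5, #4:
1. #1 offer(23), leaving queue <23>
2. #3 offer(14), leaving queue <23,14>
3. #2 offer(82), leaving queue <23,14,82>
4. #5 poll() (pending, included), leaving queue <14,82>
5. #4 poll() → 14, leaving queue <82>
once event 10 joins (#5's response, time 10), exhaustive search finds no witness
one such order, #1, #2, #3, #4, #5, breaks at step 4 where #4 poll() → 14 is illegal
one such order, #1, #2, #3, #5, #4, breaks at step 4 where #5 poll() → 82 is illegal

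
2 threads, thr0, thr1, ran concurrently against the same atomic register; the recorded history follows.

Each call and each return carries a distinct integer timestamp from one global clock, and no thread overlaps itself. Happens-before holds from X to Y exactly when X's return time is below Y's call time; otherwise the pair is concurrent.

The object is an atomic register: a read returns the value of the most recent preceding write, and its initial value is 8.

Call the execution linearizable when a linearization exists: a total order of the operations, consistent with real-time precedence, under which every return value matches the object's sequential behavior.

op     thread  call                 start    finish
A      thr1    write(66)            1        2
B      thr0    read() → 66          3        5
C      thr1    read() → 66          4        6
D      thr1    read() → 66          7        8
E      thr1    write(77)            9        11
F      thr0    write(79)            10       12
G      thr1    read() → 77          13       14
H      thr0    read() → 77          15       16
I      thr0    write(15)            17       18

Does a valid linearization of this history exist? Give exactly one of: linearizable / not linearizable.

one valid linearization: A, B, C, D, F, E, G, H, I
after step 1 (A write(66)): value 66
after step 2 (B read() → 66): value 66
after step 3 (C read() → 66): value 66
after step 4 (D read() → 66): value 66
after step 5 (F write(79)): value 79
after step 6 (E write(77)): value 77
after step 7 (G read() → 77): value 77
after step 8 (H read() → 77): value 77
after step 9 (I write(15)): value 15

linearizable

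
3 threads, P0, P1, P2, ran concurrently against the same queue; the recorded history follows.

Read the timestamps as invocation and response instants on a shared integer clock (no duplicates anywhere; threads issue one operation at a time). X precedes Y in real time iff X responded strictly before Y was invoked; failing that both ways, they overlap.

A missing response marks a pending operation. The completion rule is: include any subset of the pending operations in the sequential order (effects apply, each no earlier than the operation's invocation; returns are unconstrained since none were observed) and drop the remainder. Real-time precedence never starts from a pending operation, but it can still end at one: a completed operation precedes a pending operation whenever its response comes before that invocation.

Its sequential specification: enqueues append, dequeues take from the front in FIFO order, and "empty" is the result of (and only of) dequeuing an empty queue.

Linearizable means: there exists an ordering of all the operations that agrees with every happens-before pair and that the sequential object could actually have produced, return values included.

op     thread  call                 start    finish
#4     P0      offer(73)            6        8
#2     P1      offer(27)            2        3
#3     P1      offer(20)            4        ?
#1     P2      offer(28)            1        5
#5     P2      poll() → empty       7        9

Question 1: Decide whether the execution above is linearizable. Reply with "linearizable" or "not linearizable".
already the first 9 events (up to #5's response at time 9) admit no linearization; the first 8 still do
4 orders of the 4 completed queue ops respect real time; none is legal
no escape via the 1 pending operation (#3): every completion choice fails
one such order, #1, #2, #4, #5 (pending dropped), breaks at step 4 where #5 poll() → empty is illegal
one such order, #1, #2, #5, #4 (pending dropped), breaks at step 3 where #5 poll() → empty is illegal

not linearizable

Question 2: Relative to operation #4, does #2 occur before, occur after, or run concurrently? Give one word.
Answer: before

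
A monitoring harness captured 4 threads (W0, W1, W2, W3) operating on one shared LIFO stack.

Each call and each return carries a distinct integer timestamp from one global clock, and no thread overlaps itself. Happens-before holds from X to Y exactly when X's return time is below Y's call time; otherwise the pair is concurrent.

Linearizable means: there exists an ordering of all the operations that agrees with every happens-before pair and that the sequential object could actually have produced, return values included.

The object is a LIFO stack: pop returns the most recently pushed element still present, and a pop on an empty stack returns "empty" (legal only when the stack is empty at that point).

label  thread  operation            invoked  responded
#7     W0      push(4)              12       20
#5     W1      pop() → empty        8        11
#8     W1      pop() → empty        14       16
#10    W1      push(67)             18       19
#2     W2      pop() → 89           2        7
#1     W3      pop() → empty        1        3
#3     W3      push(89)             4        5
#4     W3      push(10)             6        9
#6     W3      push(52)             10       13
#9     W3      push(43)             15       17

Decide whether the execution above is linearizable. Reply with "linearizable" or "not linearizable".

not linearizable

through event 15 a valid linearization exists; event 16 (#8 responding at time 16) ends that
no legal order exists: 11 real-time-consistent candidates over 7 completed LIFO stack operations, all rejected
include/drop combinations of the 2 pending operations (#7, #9) were all tried; none helps
take #1, #2, #3, #4, #5, #6, #8 (pending dropped): step 2 already fails, because #2 pop() → 89 cannot occur there
take #1, #2, #3, #4, #6, #5, #8 (pending dropped): step 2 already fails, because #2 pop() → 89 cannot occur there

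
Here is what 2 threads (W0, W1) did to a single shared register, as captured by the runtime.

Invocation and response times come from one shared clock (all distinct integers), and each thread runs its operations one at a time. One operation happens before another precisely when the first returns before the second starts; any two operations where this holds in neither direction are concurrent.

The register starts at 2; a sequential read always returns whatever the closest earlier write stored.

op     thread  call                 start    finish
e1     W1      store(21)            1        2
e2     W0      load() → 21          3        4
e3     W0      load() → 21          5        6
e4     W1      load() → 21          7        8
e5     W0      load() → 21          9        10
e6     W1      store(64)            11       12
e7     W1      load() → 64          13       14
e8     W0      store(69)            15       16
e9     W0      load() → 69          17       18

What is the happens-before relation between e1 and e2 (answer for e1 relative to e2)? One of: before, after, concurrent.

e1 spans [1,2], e2 spans [3,4]
resp(e1)=2 < inv(e2)=3

before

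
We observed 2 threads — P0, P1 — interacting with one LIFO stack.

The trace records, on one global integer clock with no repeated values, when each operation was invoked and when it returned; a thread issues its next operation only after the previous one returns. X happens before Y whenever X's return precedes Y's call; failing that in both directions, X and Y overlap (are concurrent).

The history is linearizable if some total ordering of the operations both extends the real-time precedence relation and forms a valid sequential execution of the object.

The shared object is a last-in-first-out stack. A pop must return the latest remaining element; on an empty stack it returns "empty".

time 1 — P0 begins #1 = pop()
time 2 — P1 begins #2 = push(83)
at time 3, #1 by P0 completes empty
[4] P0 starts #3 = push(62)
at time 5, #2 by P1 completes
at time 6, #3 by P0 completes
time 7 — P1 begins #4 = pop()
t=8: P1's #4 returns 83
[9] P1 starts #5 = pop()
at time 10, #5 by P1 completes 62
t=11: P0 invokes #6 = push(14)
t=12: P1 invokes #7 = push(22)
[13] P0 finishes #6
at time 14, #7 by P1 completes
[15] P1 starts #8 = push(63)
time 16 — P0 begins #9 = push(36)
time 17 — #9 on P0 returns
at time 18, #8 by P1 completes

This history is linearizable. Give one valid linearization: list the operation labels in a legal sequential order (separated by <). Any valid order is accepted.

after step 1 (#1 pop() → empty): stack <>
after step 2 (#3 push(62)): stack <62>
after step 3 (#2 push(83)): stack <62,83>
after step 4 (#4 pop() → 83): stack <62>
after step 5 (#5 pop() → 62): stack <>
after step 6 (#6 push(14)): stack <14>
after step 7 (#7 push(22)): stack <14,22>
after step 8 (#8 push(63)): stack <14,22,63>
after step 9 (#9 push(36)): stack <14,22,63,36>

#1 < #3 < #2 < #4 < #5 < #6 < #7 < #8 < #9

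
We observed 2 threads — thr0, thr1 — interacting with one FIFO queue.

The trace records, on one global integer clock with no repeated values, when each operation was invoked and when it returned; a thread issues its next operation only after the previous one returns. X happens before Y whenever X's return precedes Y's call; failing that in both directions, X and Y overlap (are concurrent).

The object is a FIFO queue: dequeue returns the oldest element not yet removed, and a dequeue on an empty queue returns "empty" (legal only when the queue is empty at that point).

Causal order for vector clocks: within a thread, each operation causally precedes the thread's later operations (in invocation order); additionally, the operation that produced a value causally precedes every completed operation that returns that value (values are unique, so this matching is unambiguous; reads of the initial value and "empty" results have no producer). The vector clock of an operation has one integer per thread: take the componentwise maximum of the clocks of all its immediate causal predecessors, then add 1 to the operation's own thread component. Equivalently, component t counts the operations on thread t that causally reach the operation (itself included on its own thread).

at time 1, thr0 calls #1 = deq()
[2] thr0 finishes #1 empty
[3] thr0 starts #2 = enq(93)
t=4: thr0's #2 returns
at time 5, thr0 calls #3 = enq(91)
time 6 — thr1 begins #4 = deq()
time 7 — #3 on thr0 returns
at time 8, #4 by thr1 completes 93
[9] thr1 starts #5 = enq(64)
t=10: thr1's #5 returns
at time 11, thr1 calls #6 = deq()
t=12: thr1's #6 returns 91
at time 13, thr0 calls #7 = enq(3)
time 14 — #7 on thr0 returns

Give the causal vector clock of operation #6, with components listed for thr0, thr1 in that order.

(3, 3)

root op #1, invoked 1: fresh clock plus thr0's own tick → (1, 0)
invoked at 3, #2 merges VC(#1)=(1, 0) and bumps thr0's slot → (2, 0)
invoked at 6, #4 merges VC(#2)=(2, 0) and bumps thr1's slot → (2, 1)
invoked at 5, #3 merges VC(#2)=(2, 0) and bumps thr0's slot → (3, 0)
invoked at 9, #5 merges VC(#4)=(2, 1) and bumps thr1's slot → (2, 2)
invoked at 13, #7 merges VC(#3)=(3, 0) and bumps thr0's slot → (4, 0)
invoked at 11, #6 merges VC(#3)=(3, 0), VC(#5)=(2, 2) and bumps thr1's slot → (3, 3)
target: VC(#6) = (3, 3)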